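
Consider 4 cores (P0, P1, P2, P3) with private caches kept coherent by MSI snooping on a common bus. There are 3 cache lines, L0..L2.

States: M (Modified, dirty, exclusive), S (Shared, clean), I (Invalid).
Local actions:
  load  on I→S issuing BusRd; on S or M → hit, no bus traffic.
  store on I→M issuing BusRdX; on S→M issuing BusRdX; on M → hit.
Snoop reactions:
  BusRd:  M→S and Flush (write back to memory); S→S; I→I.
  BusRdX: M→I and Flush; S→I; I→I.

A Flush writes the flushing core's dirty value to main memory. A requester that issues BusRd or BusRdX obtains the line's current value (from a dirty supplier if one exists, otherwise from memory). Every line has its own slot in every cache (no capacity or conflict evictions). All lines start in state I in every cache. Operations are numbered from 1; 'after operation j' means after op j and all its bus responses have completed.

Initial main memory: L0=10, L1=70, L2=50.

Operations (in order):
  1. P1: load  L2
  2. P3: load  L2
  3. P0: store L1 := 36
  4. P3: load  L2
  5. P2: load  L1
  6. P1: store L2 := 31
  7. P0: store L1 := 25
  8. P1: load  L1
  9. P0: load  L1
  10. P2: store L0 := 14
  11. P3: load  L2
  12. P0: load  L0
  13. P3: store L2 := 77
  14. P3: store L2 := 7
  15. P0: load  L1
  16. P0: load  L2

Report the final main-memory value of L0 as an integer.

memory[L0] = 14

[1] P1: load  L2 | P0:I, P1:S(50), P2:I, P3:I | bus: BusRd
[2] P3: load  L2 | P0:I, P1:S(50), P2:I, P3:S(50) | bus: BusRd
[3] P0: store L1 := 36 | P0:M(36), P1:I, P2:I, P3:I | bus: BusRdX
[4] P3: load  L2 | P0:I, P1:S(50), P2:I, P3:S(50) | bus: none
[5] P2: load  L1 | P0:S(36), P1:I, P2:S(36), P3:I | bus: BusRd,Flush
[6] P1: store L2 := 31 | P0:I, P1:M(31), P2:I, P3:I | bus: BusRdX
[7] P0: store L1 := 25 | P0:M(25), P1:I, P2:I, P3:I | bus: BusRdX
[8] P1: load  L1 | P0:S(25), P1:S(25), P2:I, P3:I | bus: BusRd,Flush
[9] P0: load  L1 | P0:S(25), P1:S(25), P2:I, P3:I | bus: none
[10] P2: store L0 := 14 | P0:I, P1:I, P2:M(14), P3:I | bus: BusRdX
[11] P3: load  L2 | P0:I, P1:S(31), P2:I, P3:S(31) | bus: BusRd,Flush
[12] P0: load  L0 | P0:S(14), P1:I, P2:S(14), P3:I | bus: BusRd,Flush
[13] P3: store L2 := 77 | P0:I, P1:I, P2:I, P3:M(77) | bus: BusRdX
[14] P3: store L2 := 7 | P0:I, P1:I, P2:I, P3:M(7) | bus: none
[15] P0: load  L1 | P0:S(25), P1:S(25), P2:I, P3:I | bus: none
[16] P0: load  L2 | P0:S(7), P1:I, P2:I, P3:S(7) | bus: BusRd,Flush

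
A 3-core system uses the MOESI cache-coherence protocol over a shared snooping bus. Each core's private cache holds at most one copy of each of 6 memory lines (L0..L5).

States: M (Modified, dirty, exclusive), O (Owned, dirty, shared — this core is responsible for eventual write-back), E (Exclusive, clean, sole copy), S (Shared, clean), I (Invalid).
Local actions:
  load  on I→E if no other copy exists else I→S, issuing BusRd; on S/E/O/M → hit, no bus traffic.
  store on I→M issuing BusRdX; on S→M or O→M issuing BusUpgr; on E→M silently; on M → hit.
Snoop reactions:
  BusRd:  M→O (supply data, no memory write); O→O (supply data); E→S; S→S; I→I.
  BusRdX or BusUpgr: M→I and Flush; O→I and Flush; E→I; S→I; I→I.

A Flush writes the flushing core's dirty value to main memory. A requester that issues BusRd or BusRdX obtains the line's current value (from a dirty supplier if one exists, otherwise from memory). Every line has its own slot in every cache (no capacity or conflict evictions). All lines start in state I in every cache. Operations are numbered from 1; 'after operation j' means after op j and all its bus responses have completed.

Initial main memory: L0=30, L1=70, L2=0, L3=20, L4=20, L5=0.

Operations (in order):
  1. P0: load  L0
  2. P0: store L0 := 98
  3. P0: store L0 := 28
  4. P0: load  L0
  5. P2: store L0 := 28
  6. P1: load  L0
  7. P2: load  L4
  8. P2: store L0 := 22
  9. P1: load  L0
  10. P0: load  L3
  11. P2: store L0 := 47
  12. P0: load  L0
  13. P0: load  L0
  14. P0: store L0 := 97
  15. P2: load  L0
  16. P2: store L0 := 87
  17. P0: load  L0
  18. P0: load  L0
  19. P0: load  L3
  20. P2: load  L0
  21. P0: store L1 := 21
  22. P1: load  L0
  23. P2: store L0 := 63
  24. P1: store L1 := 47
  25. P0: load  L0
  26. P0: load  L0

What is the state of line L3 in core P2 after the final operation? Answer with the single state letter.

state = I

1. P0: load  L0  bus=[BusRd]  L0: P0=E P1=I P2=I  mem[L0]=30
2. P0: store L0 := 98  bus=[-]  L0: P0=M P1=I P2=I  mem[L0]=30
3. P0: store L0 := 28  bus=[-]  L0: P0=M P1=I P2=I  mem[L0]=30
4. P0: load  L0  bus=[-]  L0: P0=M P1=I P2=I  mem[L0]=30
5. P2: store L0 := 28  bus=[BusRdX,Flush]  L0: P0=I P1=I P2=M  mem[L0]=28
6. P1: load  L0  bus=[BusRd]  L0: P0=I P1=S P2=O  mem[L0]=28
7. P2: load  L4  bus=[BusRd]  L4: P0=I P1=I P2=E  mem[L4]=20
8. P2: store L0 := 22  bus=[BusUpgr]  L0: P0=I P1=I P2=M  mem[L0]=28
9. P1: load  L0  bus=[BusRd]  L0: P0=I P1=S P2=O  mem[L0]=28
10. P0: load  L3  bus=[BusRd]  L3: P0=E P1=I P2=I  mem[L3]=20
11. P2: store L0 := 47  bus=[BusUpgr]  L0: P0=I P1=I P2=M  mem[L0]=28
12. P0: load  L0  bus=[BusRd]  L0: P0=S P1=I P2=O  mem[L0]=28
13. P0: load  L0  bus=[-]  L0: P0=S P1=I P2=O  mem[L0]=28
14. P0: store L0 := 97  bus=[BusUpgr,Flush]  L0: P0=M P1=I P2=I  mem[L0]=47
15. P2: load  L0  bus=[BusRd]  L0: P0=O P1=I P2=S  mem[L0]=47
16. P2: store L0 := 87  bus=[BusUpgr,Flush]  L0: P0=I P1=I P2=M  mem[L0]=97
17. P0: load  L0  bus=[BusRd]  L0: P0=S P1=I P2=O  mem[L0]=97
18. P0: load  L0  bus=[-]  L0: P0=S P1=I P2=O  mem[L0]=97
19. P0: load  L3  bus=[-]  L3: P0=E P1=I P2=I  mem[L3]=20
20. P2: load  L0  bus=[-]  L0: P0=S P1=I P2=O  mem[L0]=97
21. P0: store L1 := 21  bus=[BusRdX]  L1: P0=M P1=I P2=I  mem[L1]=70
22. P1: load  L0  bus=[BusRd]  L0: P0=S P1=S P2=O  mem[L0]=97
23. P2: store L0 := 63  bus=[BusUpgr]  L0: P0=I P1=I P2=M  mem[L0]=97
24. P1: store L1 := 47  bus=[BusRdX,Flush]  L1: P0=I P1=M P2=I  mem[L1]=21
25. P0: load  L0  bus=[BusRd]  L0: P0=S P1=I P2=O  mem[L0]=97
26. P0: load  L0  bus=[-]  L0: P0=S P1=I P2=O  mem[L0]=97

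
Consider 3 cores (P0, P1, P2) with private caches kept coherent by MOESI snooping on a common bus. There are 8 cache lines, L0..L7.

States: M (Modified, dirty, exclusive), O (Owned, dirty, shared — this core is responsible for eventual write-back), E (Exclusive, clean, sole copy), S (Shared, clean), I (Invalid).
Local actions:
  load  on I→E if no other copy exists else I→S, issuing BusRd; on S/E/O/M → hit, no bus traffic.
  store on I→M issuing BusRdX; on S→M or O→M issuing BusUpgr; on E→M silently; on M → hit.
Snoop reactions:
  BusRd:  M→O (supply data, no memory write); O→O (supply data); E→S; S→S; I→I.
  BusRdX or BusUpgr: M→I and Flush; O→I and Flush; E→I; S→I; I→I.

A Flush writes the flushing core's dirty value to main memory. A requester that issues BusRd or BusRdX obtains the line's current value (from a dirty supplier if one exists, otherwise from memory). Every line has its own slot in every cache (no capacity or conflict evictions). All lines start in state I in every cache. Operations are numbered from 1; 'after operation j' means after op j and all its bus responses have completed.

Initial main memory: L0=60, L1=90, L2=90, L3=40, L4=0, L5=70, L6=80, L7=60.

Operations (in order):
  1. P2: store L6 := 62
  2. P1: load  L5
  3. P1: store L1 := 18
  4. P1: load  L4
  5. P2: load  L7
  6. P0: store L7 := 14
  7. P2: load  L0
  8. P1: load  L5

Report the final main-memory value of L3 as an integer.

  op1 P2: store L6 := 62 → I/I/M on L6; bus BusRdX; mem=80
  op2 P1: load  L5 → I/E/I on L5; bus BusRd; mem=70
  op3 P1: store L1 := 18 → I/M/I on L1; bus BusRdX; mem=90
  op4 P1: load  L4 → I/E/I on L4; bus BusRd; mem=0
  op5 P2: load  L7 → I/I/E on L7; bus BusRd; mem=60
  op6 P0: store L7 := 14 → M/I/I on L7; bus BusRdX; mem=60
  op7 P2: load  L0 → I/I/E on L0; bus BusRd; mem=60
  op8 P1: load  L5 → I/E/I on L5; bus (none); mem=70

memory[L3] = 40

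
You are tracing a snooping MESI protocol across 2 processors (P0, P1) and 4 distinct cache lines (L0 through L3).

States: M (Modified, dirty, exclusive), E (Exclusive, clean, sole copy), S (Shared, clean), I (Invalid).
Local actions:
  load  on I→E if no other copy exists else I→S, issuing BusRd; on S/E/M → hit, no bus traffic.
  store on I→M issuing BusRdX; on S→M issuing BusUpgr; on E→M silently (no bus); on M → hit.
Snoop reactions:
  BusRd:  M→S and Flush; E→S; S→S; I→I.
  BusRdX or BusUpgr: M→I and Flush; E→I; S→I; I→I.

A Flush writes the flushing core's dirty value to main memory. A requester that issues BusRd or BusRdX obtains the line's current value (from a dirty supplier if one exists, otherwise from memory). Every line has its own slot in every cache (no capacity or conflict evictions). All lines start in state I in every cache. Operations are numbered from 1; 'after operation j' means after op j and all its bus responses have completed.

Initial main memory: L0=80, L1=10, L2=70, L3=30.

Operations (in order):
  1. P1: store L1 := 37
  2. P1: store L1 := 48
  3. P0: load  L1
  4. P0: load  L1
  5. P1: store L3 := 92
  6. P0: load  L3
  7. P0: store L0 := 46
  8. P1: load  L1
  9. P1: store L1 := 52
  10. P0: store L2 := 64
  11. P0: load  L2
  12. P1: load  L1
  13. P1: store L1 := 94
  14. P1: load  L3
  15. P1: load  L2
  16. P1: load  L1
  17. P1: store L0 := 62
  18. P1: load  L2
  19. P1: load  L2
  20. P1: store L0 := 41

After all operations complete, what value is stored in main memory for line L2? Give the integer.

memory[L2] = 64

1. P1: store L1 := 37  bus=[BusRdX]  L1: P0=I P1=M  mem[L1]=10
2. P1: store L1 := 48  bus=[-]  L1: P0=I P1=M  mem[L1]=10
3. P0: load  L1  bus=[BusRd,Flush]  L1: P0=S P1=S  mem[L1]=48
4. P0: load  L1  bus=[-]  L1: P0=S P1=S  mem[L1]=48
5. P1: store L3 := 92  bus=[BusRdX]  L3: P0=I P1=M  mem[L3]=30
6. P0: load  L3  bus=[BusRd,Flush]  L3: P0=S P1=S  mem[L3]=92
7. P0: store L0 := 46  bus=[BusRdX]  L0: P0=M P1=I  mem[L0]=80
8. P1: load  L1  bus=[-]  L1: P0=S P1=S  mem[L1]=48
9. P1: store L1 := 52  bus=[BusUpgr]  L1: P0=I P1=M  mem[L1]=48
10. P0: store L2 := 64  bus=[BusRdX]  L2: P0=M P1=I  mem[L2]=70
11. P0: load  L2  bus=[-]  L2: P0=M P1=I  mem[L2]=70
12. P1: load  L1  bus=[-]  L1: P0=I P1=M  mem[L1]=48
13. P1: store L1 := 94  bus=[-]  L1: P0=I P1=M  mem[L1]=48
14. P1: load  L3  bus=[-]  L3: P0=S P1=S  mem[L3]=92
15. P1: load  L2  bus=[BusRd,Flush]  L2: P0=S P1=S  mem[L2]=64
16. P1: load  L1  bus=[-]  L1: P0=I P1=M  mem[L1]=48
17. P1: store L0 := 62  bus=[BusRdX,Flush]  L0: P0=I P1=M  mem[L0]=46
18. P1: load  L2  bus=[-]  L2: P0=S P1=S  mem[L2]=64
19. P1: load  L2  bus=[-]  L2: P0=S P1=S  mem[L2]=64
20. P1: store L0 := 41  bus=[-]  L0: P0=I P1=M  mem[L0]=46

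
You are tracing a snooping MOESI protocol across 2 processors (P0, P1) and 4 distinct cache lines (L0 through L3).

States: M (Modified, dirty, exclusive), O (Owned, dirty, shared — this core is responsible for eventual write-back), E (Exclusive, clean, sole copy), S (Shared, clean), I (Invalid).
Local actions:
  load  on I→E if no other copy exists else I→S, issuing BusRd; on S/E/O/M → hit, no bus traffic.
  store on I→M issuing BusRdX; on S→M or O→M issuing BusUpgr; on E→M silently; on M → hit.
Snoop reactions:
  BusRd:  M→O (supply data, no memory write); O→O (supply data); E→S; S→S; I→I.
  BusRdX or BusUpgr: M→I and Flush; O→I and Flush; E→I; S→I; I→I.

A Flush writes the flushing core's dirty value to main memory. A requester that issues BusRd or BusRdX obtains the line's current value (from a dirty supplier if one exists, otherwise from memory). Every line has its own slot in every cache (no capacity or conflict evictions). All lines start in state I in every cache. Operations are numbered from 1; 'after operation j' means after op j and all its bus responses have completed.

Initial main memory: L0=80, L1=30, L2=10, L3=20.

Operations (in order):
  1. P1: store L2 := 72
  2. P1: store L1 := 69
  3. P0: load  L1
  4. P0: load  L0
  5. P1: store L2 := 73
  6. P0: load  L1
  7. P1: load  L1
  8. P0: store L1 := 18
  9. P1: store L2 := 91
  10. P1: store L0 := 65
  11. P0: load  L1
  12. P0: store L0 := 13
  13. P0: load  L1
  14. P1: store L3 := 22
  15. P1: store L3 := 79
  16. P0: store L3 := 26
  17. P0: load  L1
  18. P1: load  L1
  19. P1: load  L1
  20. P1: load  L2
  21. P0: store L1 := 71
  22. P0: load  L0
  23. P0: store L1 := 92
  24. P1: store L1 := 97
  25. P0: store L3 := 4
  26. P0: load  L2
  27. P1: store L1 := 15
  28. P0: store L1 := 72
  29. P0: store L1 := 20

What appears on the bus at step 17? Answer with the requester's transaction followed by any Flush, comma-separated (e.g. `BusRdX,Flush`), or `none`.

1. P1: store L2 := 72  bus=[BusRdX]  L2: P0=I P1=M  mem[L2]=10
2. P1: store L1 := 69  bus=[BusRdX]  L1: P0=I P1=M  mem[L1]=30
3. P0: load  L1  bus=[BusRd]  L1: P0=S P1=O  mem[L1]=30
4. P0: load  L0  bus=[BusRd]  L0: P0=E P1=I  mem[L0]=80
5. P1: store L2 := 73  bus=[-]  L2: P0=I P1=M  mem[L2]=10
6. P0: load  L1  bus=[-]  L1: P0=S P1=O  mem[L1]=30
7. P1: load  L1  bus=[-]  L1: P0=S P1=O  mem[L1]=30
8. P0: store L1 := 18  bus=[BusUpgr,Flush]  L1: P0=M P1=I  mem[L1]=69
9. P1: store L2 := 91  bus=[-]  L2: P0=I P1=M  mem[L2]=10
10. P1: store L0 := 65  bus=[BusRdX]  L0: P0=I P1=M  mem[L0]=80
11. P0: load  L1  bus=[-]  L1: P0=M P1=I  mem[L1]=69
12. P0: store L0 := 13  bus=[BusRdX,Flush]  L0: P0=M P1=I  mem[L0]=65
13. P0: load  L1  bus=[-]  L1: P0=M P1=I  mem[L1]=69
14. P1: store L3 := 22  bus=[BusRdX]  L3: P0=I P1=M  mem[L3]=20
15. P1: store L3 := 79  bus=[-]  L3: P0=I P1=M  mem[L3]=20
16. P0: store L3 := 26  bus=[BusRdX,Flush]  L3: P0=M P1=I  mem[L3]=79
17. P0: load  L1  bus=[-]  L1: P0=M P1=I  mem[L1]=69
18. P1: load  L1  bus=[BusRd]  L1: P0=O P1=S  mem[L1]=69
19. P1: load  L1  bus=[-]  L1: P0=O P1=S  mem[L1]=69
20. P1: load  L2  bus=[-]  L2: P0=I P1=M  mem[L2]=10
21. P0: store L1 := 71  bus=[BusUpgr]  L1: P0=M P1=I  mem[L1]=69
22. P0: load  L0  bus=[-]  L0: P0=M P1=I  mem[L0]=65
23. P0: store L1 := 92  bus=[-]  L1: P0=M P1=I  mem[L1]=69
24. P1: store L1 := 97  bus=[BusRdX,Flush]  L1: P0=I P1=M  mem[L1]=92
25. P0: store L3 := 4  bus=[-]  L3: P0=M P1=I  mem[L3]=79
26. P0: load  L2  bus=[BusRd]  L2: P0=S P1=O  mem[L2]=10
27. P1: store L1 := 15  bus=[-]  L1: P0=I P1=M  mem[L1]=92
28. P0: store L1 := 72  bus=[BusRdX,Flush]  L1: P0=M P1=I  mem[L1]=15
29. P0: store L1 := 20  bus=[-]  L1: P0=M P1=I  mem[L1]=15

bus = none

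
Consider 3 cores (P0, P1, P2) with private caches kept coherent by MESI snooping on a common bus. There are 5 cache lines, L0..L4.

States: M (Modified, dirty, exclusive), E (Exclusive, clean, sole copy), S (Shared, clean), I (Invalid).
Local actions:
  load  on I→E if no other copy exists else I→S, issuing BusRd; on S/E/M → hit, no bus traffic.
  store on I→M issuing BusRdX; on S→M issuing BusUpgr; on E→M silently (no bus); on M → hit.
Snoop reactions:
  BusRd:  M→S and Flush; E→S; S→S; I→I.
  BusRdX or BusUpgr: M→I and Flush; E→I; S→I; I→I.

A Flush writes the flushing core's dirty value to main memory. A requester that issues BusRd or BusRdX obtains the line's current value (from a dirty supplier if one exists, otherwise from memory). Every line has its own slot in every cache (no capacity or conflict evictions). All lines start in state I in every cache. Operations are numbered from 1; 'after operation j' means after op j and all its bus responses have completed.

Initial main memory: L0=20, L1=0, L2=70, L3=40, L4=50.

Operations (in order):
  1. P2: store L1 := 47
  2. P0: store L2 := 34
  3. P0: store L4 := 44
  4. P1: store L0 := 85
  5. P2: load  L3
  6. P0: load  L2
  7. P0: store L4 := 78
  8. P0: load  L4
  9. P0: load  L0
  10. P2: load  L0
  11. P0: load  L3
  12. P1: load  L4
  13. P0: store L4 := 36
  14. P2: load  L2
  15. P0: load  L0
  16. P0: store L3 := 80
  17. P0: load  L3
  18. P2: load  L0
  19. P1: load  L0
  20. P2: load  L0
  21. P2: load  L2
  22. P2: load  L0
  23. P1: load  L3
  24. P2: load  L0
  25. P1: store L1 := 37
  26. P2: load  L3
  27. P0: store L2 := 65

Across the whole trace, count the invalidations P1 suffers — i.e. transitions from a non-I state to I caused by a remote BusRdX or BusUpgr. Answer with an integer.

invalidations = 1

  op1 P2: store L1 := 47 → I/I/M on L1; bus BusRdX; mem=0
  op2 P0: store L2 := 34 → M/I/I on L2; bus BusRdX; mem=70
  op3 P0: store L4 := 44 → M/I/I on L4; bus BusRdX; mem=50
  op4 P1: store L0 := 85 → I/M/I on L0; bus BusRdX; mem=20
  op5 P2: load  L3 → I/I/E on L3; bus BusRd; mem=40
  op6 P0: load  L2 → M/I/I on L2; bus (none); mem=70
  op7 P0: store L4 := 78 → M/I/I on L4; bus (none); mem=50
  op8 P0: load  L4 → M/I/I on L4; bus (none); mem=50
  op9 P0: load  L0 → S/S/I on L0; bus BusRd Flush; mem=85
  op10 P2: load  L0 → S/S/S on L0; bus BusRd; mem=85
  op11 P0: load  L3 → S/I/S on L3; bus BusRd; mem=40
  op12 P1: load  L4 → S/S/I on L4; bus BusRd Flush; mem=78
  op13 P0: store L4 := 36 → M/I/I on L4; bus BusUpgr; mem=78
  op14 P2: load  L2 → S/I/S on L2; bus BusRd Flush; mem=34
  op15 P0: load  L0 → S/S/S on L0; bus (none); mem=85
  op16 P0: store L3 := 80 → M/I/I on L3; bus BusUpgr; mem=40
  op17 P0: load  L3 → M/I/I on L3; bus (none); mem=40
  op18 P2: load  L0 → S/S/S on L0; bus (none); mem=85
  op19 P1: load  L0 → S/S/S on L0; bus (none); mem=85
  op20 P2: load  L0 → S/S/S on L0; bus (none); mem=85
  op21 P2: load  L2 → S/I/S on L2; bus (none); mem=34
  op22 P2: load  L0 → S/S/S on L0; bus (none); mem=85
  op23 P1: load  L3 → S/S/I on L3; bus BusRd Flush; mem=80
  op24 P2: load  L0 → S/S/S on L0; bus (none); mem=85
  op25 P1: store L1 := 37 → I/M/I on L1; bus BusRdX Flush; mem=47
  op26 P2: load  L3 → S/S/S on L3; bus BusRd; mem=80
  op27 P0: store L2 := 65 → M/I/I on L2; bus BusUpgr; mem=34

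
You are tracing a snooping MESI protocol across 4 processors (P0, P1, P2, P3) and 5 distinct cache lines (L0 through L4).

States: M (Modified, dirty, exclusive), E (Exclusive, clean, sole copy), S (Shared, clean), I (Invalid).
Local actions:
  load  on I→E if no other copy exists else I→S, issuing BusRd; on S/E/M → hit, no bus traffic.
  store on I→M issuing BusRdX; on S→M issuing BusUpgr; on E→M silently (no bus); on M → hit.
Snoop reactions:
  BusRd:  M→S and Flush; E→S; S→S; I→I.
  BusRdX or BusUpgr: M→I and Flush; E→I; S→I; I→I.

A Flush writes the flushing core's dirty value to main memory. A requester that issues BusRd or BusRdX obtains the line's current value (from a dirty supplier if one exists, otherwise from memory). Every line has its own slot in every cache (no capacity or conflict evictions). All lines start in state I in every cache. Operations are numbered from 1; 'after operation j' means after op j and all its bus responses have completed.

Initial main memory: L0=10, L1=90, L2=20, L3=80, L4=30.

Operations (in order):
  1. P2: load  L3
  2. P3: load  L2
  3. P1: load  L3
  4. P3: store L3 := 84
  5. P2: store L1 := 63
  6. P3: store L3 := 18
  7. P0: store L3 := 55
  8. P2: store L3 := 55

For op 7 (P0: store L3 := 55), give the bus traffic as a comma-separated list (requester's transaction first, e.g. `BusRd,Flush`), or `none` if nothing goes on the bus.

bus = BusRdX,Flush

[1] P2: load  L3 | P0:I, P1:I, P2:E(80), P3:I | bus: BusRd
[2] P3: load  L2 | P0:I, P1:I, P2:I, P3:E(20) | bus: BusRd
[3] P1: load  L3 | P0:I, P1:S(80), P2:S(80), P3:I | bus: BusRd
[4] P3: store L3 := 84 | P0:I, P1:I, P2:I, P3:M(84) | bus: BusRdX
[5] P2: store L1 := 63 | P0:I, P1:I, P2:M(63), P3:I | bus: BusRdX
[6] P3: store L3 := 18 | P0:I, P1:I, P2:I, P3:M(18) | bus: none
[7] P0: store L3 := 55 | P0:M(55), P1:I, P2:I, P3:I | bus: BusRdX,Flush
[8] P2: store L3 := 55 | P0:I, P1:I, P2:M(55), P3:I | bus: BusRdX,Flush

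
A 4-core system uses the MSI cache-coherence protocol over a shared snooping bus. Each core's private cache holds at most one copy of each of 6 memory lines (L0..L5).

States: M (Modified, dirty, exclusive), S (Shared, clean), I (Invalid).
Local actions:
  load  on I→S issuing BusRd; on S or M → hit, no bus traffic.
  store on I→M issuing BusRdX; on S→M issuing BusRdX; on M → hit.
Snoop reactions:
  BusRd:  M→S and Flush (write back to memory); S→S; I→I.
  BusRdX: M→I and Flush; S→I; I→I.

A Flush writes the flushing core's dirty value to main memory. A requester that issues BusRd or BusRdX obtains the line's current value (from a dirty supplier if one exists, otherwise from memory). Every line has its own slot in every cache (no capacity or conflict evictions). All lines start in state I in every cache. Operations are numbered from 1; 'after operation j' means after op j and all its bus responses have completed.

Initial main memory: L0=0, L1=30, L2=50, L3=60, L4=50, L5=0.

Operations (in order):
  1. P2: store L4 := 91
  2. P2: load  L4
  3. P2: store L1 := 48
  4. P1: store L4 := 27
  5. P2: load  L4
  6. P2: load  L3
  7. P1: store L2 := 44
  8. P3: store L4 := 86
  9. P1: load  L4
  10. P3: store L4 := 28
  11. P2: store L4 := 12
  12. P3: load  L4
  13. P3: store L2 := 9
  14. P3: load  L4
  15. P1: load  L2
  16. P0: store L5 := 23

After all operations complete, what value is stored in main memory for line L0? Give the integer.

step 1: P2: store L4 := 91  ⟶  IIMI  (L4)  txn=BusRdX  M[L4]=50
step 2: P2: load  L4  ⟶  IIMI  (L4)  txn=∅  M[L4]=50
step 3: P2: store L1 := 48  ⟶  IIMI  (L1)  txn=BusRdX  M[L1]=30
step 4: P1: store L4 := 27  ⟶  IMII  (L4)  txn=BusRdX+Flush  M[L4]=91
step 5: P2: load  L4  ⟶  ISSI  (L4)  txn=BusRd+Flush  M[L4]=27
step 6: P2: load  L3  ⟶  IISI  (L3)  txn=BusRd  M[L3]=60
step 7: P1: store L2 := 44  ⟶  IMII  (L2)  txn=BusRdX  M[L2]=50
step 8: P3: store L4 := 86  ⟶  IIIM  (L4)  txn=BusRdX  M[L4]=27
step 9: P1: load  L4  ⟶  ISIS  (L4)  txn=BusRd+Flush  M[L4]=86
step 10: P3: store L4 := 28  ⟶  IIIM  (L4)  txn=BusRdX  M[L4]=86
step 11: P2: store L4 := 12  ⟶  IIMI  (L4)  txn=BusRdX+Flush  M[L4]=28
step 12: P3: load  L4  ⟶  IISS  (L4)  txn=BusRd+Flush  M[L4]=12
step 13: P3: store L2 := 9  ⟶  IIIM  (L2)  txn=BusRdX+Flush  M[L2]=44
step 14: P3: load  L4  ⟶  IISS  (L4)  txn=∅  M[L4]=12
step 15: P1: load  L2  ⟶  ISIS  (L2)  txn=BusRd+Flush  M[L2]=9
step 16: P0: store L5 := 23  ⟶  MIII  (L5)  txn=BusRdX  M[L5]=0

memory[L0] = 0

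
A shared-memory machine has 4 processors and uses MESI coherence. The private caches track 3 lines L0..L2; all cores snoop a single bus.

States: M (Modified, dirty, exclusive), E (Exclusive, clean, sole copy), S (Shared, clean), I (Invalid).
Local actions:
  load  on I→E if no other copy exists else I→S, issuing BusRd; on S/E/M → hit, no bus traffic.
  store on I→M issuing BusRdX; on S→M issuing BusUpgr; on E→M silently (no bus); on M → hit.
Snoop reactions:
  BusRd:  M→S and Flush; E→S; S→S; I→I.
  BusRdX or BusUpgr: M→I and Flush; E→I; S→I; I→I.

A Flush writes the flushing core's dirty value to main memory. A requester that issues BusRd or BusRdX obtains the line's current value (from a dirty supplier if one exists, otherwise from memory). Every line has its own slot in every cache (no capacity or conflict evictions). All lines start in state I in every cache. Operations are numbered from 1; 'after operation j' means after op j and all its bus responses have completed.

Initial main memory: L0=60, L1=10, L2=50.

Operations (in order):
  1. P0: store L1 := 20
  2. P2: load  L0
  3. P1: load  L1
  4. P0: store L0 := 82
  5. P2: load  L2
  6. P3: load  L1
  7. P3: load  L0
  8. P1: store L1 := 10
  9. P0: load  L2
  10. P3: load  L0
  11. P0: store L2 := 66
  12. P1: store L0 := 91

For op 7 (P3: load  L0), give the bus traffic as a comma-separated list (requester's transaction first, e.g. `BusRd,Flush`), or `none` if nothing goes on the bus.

[1] P0: store L1 := 20 | P0:M(20), P1:I, P2:I, P3:I | bus: BusRdX
[2] P2: load  L0 | P0:I, P1:I, P2:E(60), P3:I | bus: BusRd
[3] P1: load  L1 | P0:S(20), P1:S(20), P2:I, P3:I | bus: BusRd,Flush
[4] P0: store L0 := 82 | P0:M(82), P1:I, P2:I, P3:I | bus: BusRdX
[5] P2: load  L2 | P0:I, P1:I, P2:E(50), P3:I | bus: BusRd
[6] P3: load  L1 | P0:S(20), P1:S(20), P2:I, P3:S(20) | bus: BusRd
[7] P3: load  L0 | P0:S(82), P1:I, P2:I, P3:S(82) | bus: BusRd,Flush
[8] P1: store L1 := 10 | P0:I, P1:M(10), P2:I, P3:I | bus: BusUpgr
[9] P0: load  L2 | P0:S(50), P1:I, P2:S(50), P3:I | bus: BusRd
[10] P3: load  L0 | P0:S(82), P1:I, P2:I, P3:S(82) | bus: none
[11] P0: store L2 := 66 | P0:M(66), P1:I, P2:I, P3:I | bus: BusUpgr
[12] P1: store L0 := 91 | P0:I, P1:M(91), P2:I, P3:I | bus: BusRdX

bus = BusRd,Flush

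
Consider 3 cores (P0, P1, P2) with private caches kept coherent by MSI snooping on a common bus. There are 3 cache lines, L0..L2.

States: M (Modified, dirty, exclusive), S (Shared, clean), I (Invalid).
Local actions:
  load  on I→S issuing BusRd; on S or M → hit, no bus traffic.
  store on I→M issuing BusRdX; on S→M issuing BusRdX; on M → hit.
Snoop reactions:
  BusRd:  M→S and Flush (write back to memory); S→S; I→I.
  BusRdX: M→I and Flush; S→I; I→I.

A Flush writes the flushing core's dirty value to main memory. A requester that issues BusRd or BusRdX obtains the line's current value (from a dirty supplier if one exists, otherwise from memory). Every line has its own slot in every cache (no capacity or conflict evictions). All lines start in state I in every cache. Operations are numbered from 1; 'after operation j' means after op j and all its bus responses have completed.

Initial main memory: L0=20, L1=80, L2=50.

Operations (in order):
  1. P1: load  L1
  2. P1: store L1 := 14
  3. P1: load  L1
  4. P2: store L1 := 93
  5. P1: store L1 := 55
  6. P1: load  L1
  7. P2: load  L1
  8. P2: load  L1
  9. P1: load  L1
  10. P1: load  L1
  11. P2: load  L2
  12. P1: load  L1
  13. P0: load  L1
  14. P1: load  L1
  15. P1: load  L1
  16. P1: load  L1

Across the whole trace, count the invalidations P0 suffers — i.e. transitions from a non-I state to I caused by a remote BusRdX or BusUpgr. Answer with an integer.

[1] P1: load  L1 | P0:I, P1:S(80), P2:I | bus: BusRd
[2] P1: store L1 := 14 | P0:I, P1:M(14), P2:I | bus: BusRdX
[3] P1: load  L1 | P0:I, P1:M(14), P2:I | bus: none
[4] P2: store L1 := 93 | P0:I, P1:I, P2:M(93) | bus: BusRdX,Flush
[5] P1: store L1 := 55 | P0:I, P1:M(55), P2:I | bus: BusRdX,Flush
[6] P1: load  L1 | P0:I, P1:M(55), P2:I | bus: none
[7] P2: load  L1 | P0:I, P1:S(55), P2:S(55) | bus: BusRd,Flush
[8] P2: load  L1 | P0:I, P1:S(55), P2:S(55) | bus: none
[9] P1: load  L1 | P0:I, P1:S(55), P2:S(55) | bus: none
[10] P1: load  L1 | P0:I, P1:S(55), P2:S(55) | bus: none
[11] P2: load  L2 | P0:I, P1:I, P2:S(50) | bus: BusRd
[12] P1: load  L1 | P0:I, P1:S(55), P2:S(55) | bus: none
[13] P0: load  L1 | P0:S(55), P1:S(55), P2:S(55) | bus: BusRd
[14] P1: load  L1 | P0:S(55), P1:S(55), P2:S(55) | bus: none
[15] P1: load  L1 | P0:S(55), P1:S(55), P2:S(55) | bus: none
[16] P1: load  L1 | P0:S(55), P1:S(55), P2:S(55) | bus: none

invalidations = 0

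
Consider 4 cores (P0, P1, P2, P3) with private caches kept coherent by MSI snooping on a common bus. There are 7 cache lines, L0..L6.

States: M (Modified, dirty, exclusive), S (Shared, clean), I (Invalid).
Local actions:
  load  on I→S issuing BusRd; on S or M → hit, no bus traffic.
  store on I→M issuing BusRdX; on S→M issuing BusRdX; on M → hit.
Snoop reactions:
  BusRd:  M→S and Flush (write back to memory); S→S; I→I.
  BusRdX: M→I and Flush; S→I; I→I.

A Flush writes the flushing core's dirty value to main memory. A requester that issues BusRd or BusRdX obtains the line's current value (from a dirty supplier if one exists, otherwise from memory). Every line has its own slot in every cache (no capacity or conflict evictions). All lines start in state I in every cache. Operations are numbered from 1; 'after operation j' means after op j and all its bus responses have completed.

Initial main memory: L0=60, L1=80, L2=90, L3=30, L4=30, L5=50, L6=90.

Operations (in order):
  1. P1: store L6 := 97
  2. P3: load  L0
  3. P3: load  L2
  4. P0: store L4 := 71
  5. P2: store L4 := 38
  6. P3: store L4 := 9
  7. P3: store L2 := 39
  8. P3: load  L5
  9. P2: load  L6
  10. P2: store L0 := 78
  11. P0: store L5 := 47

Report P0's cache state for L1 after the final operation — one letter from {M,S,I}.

step 1: P1: store L6 := 97  ⟶  IMII  (L6)  txn=BusRdX  M[L6]=90
step 2: P3: load  L0  ⟶  IIIS  (L0)  txn=BusRd  M[L0]=60
step 3: P3: load  L2  ⟶  IIIS  (L2)  txn=BusRd  M[L2]=90
step 4: P0: store L4 := 71  ⟶  MIII  (L4)  txn=BusRdX  M[L4]=30
step 5: P2: store L4 := 38  ⟶  IIMI  (L4)  txn=BusRdX+Flush  M[L4]=71
step 6: P3: store L4 := 9  ⟶  IIIM  (L4)  txn=BusRdX+Flush  M[L4]=38
step 7: P3: store L2 := 39  ⟶  IIIM  (L2)  txn=BusRdX  M[L2]=90
step 8: P3: load  L5  ⟶  IIIS  (L5)  txn=BusRd  M[L5]=50
step 9: P2: load  L6  ⟶  ISSI  (L6)  txn=BusRd+Flush  M[L6]=97
step 10: P2: store L0 := 78  ⟶  IIMI  (L0)  txn=BusRdX  M[L0]=60
step 11: P0: store L5 := 47  ⟶  MIII  (L5)  txn=BusRdX  M[L5]=50

state = I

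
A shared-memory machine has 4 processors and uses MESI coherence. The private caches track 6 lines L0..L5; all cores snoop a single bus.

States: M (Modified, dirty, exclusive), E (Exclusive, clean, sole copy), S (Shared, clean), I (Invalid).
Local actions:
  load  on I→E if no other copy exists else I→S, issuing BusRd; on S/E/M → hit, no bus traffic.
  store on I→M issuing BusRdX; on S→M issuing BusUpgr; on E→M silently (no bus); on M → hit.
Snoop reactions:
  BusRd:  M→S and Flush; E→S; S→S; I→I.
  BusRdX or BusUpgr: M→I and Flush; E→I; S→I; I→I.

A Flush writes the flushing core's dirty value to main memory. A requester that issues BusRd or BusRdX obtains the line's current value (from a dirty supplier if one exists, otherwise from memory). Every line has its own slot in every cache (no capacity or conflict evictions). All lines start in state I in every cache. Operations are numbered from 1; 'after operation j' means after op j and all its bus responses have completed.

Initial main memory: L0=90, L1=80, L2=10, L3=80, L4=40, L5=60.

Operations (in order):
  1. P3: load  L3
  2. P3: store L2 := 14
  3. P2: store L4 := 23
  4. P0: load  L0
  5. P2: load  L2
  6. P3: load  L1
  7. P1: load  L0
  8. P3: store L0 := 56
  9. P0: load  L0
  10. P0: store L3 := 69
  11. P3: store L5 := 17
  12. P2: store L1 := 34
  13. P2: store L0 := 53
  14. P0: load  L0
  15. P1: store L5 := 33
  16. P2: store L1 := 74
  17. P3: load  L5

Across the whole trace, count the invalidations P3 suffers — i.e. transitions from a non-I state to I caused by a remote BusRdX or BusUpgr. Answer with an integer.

1. P3: load  L3  bus=[BusRd]  L3: P0=I P1=I P2=I P3=E  mem[L3]=80
2. P3: store L2 := 14  bus=[BusRdX]  L2: P0=I P1=I P2=I P3=M  mem[L2]=10
3. P2: store L4 := 23  bus=[BusRdX]  L4: P0=I P1=I P2=M P3=I  mem[L4]=40
4. P0: load  L0  bus=[BusRd]  L0: P0=E P1=I P2=I P3=I  mem[L0]=90
5. P2: load  L2  bus=[BusRd,Flush]  L2: P0=I P1=I P2=S P3=S  mem[L2]=14
6. P3: load  L1  bus=[BusRd]  L1: P0=I P1=I P2=I P3=E  mem[L1]=80
7. P1: load  L0  bus=[BusRd]  L0: P0=S P1=S P2=I P3=I  mem[L0]=90
8. P3: store L0 := 56  bus=[BusRdX]  L0: P0=I P1=I P2=I P3=M  mem[L0]=90
9. P0: load  L0  bus=[BusRd,Flush]  L0: P0=S P1=I P2=I P3=S  mem[L0]=56
10. P0: store L3 := 69  bus=[BusRdX]  L3: P0=M P1=I P2=I P3=I  mem[L3]=80
11. P3: store L5 := 17  bus=[BusRdX]  L5: P0=I P1=I P2=I P3=M  mem[L5]=60
12. P2: store L1 := 34  bus=[BusRdX]  L1: P0=I P1=I P2=M P3=I  mem[L1]=80
13. P2: store L0 := 53  bus=[BusRdX]  L0: P0=I P1=I P2=M P3=I  mem[L0]=56
14. P0: load  L0  bus=[BusRd,Flush]  L0: P0=S P1=I P2=S P3=I  mem[L0]=53
15. P1: store L5 := 33  bus=[BusRdX,Flush]  L5: P0=I P1=M P2=I P3=I  mem[L5]=17
16. P2: store L1 := 74  bus=[-]  L1: P0=I P1=I P2=M P3=I  mem[L1]=80
17. P3: load  L5  bus=[BusRd,Flush]  L5: P0=I P1=S P2=I P3=S  mem[L5]=33

invalidations = 4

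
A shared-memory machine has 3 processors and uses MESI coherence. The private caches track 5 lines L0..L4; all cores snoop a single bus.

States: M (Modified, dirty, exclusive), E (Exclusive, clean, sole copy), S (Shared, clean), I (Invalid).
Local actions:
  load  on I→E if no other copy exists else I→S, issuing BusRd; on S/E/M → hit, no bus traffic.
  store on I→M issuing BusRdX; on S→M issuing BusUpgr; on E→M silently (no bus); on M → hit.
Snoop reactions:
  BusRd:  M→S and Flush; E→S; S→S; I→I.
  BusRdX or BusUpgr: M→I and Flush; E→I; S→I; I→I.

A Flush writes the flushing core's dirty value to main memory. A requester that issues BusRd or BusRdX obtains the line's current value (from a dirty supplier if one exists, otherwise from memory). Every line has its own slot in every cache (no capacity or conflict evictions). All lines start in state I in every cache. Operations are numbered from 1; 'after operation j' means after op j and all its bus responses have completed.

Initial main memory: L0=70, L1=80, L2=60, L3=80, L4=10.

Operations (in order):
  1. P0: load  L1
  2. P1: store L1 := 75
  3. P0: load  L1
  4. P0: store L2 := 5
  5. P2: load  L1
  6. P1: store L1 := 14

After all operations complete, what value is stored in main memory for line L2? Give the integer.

  op1 P0: load  L1 → E/I/I on L1; bus BusRd; mem=80
  op2 P1: store L1 := 75 → I/M/I on L1; bus BusRdX; mem=80
  op3 P0: load  L1 → S/S/I on L1; bus BusRd Flush; mem=75
  op4 P0: store L2 := 5 → M/I/I on L2; bus BusRdX; mem=60
  op5 P2: load  L1 → S/S/S on L1; bus BusRd; mem=75
  op6 P1: store L1 := 14 → I/M/I on L1; bus BusUpgr; mem=75

memory[L2] = 60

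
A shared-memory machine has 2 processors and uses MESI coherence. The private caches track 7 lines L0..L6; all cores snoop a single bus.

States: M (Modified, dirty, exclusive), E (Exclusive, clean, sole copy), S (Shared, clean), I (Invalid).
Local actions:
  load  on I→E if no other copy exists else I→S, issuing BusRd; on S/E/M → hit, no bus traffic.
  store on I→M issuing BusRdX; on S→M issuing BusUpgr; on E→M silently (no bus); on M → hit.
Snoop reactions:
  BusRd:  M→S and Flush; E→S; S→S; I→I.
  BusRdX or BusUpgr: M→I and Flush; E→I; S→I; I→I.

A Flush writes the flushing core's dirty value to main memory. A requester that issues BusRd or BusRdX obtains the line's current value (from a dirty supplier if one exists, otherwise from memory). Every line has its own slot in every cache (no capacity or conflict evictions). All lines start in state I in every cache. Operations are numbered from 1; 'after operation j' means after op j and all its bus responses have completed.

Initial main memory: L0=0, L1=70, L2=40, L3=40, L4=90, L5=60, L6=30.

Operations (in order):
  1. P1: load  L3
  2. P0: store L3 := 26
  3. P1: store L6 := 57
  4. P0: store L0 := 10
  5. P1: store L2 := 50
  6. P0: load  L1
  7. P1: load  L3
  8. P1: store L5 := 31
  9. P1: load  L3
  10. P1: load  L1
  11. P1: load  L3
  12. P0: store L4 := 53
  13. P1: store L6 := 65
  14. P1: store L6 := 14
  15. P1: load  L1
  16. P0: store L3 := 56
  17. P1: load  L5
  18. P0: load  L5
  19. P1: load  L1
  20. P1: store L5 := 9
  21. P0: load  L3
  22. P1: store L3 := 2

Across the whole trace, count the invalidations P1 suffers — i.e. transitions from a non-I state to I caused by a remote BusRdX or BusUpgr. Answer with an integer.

[1] P1: load  L3 | P0:I, P1:E(40) | bus: BusRd
[2] P0: store L3 := 26 | P0:M(26), P1:I | bus: BusRdX
[3] P1: store L6 := 57 | P0:I, P1:M(57) | bus: BusRdX
[4] P0: store L0 := 10 | P0:M(10), P1:I | bus: BusRdX
[5] P1: store L2 := 50 | P0:I, P1:M(50) | bus: BusRdX
[6] P0: load  L1 | P0:E(70), P1:I | bus: BusRd
[7] P1: load  L3 | P0:S(26), P1:S(26) | bus: BusRd,Flush
[8] P1: store L5 := 31 | P0:I, P1:M(31) | bus: BusRdX
[9] P1: load  L3 | P0:S(26), P1:S(26) | bus: none
[10] P1: load  L1 | P0:S(70), P1:S(70) | bus: BusRd
[11] P1: load  L3 | P0:S(26), P1:S(26) | bus: none
[12] P0: store L4 := 53 | P0:M(53), P1:I | bus: BusRdX
[13] P1: store L6 := 65 | P0:I, P1:M(65) | bus: none
[14] P1: store L6 := 14 | P0:I, P1:M(14) | bus: none
[15] P1: load  L1 | P0:S(70), P1:S(70) | bus: none
[16] P0: store L3 := 56 | P0:M(56), P1:I | bus: BusUpgr
[17] P1: load  L5 | P0:I, P1:M(31) | bus: none
[18] P0: load  L5 | P0:S(31), P1:S(31) | bus: BusRd,Flush
[19] P1: load  L1 | P0:S(70), P1:S(70) | bus: none
[20] P1: store L5 := 9 | P0:I, P1:M(9) | bus: BusUpgr
[21] P0: load  L3 | P0:M(56), P1:I | bus: none
[22] P1: store L3 := 2 | P0:I, P1:M(2) | bus: BusRdX,Flush

invalidations = 2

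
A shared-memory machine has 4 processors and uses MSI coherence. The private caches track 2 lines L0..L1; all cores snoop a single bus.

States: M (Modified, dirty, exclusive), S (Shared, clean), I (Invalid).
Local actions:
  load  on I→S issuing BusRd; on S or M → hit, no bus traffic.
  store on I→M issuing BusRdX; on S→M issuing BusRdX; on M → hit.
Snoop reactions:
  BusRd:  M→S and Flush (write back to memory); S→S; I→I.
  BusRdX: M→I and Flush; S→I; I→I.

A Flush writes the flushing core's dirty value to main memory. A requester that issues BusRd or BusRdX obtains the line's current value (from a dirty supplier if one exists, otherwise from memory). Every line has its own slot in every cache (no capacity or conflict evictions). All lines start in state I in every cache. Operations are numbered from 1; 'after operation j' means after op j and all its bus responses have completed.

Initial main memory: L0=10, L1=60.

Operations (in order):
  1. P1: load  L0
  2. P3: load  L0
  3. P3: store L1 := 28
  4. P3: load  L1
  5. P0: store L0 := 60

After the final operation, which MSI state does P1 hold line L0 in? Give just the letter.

[1] P1: load  L0 | P0:I, P1:S(10), P2:I, P3:I | bus: BusRd
[2] P3: load  L0 | P0:I, P1:S(10), P2:I, P3:S(10) | bus: BusRd
[3] P3: store L1 := 28 | P0:I, P1:I, P2:I, P3:M(28) | bus: BusRdX
[4] P3: load  L1 | P0:I, P1:I, P2:I, P3:M(28) | bus: none
[5] P0: store L0 := 60 | P0:M(60), P1:I, P2:I, P3:I | bus: BusRdX

state = I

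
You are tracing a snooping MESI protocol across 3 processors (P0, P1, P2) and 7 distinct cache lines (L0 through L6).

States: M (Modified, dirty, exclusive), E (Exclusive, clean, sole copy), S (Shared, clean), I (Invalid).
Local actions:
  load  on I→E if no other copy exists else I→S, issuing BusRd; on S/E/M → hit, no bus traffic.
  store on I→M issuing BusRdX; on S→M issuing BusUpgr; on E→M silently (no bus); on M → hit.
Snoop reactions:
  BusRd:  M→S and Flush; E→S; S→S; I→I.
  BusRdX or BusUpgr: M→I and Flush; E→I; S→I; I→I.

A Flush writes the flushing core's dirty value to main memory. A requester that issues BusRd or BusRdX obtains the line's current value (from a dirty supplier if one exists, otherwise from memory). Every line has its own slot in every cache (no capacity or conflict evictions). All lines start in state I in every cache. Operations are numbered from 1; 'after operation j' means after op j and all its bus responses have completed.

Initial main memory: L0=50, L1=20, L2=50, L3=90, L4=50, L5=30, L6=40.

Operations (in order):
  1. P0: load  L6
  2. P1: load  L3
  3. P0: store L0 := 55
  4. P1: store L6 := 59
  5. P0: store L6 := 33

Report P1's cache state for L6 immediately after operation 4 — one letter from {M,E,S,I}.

state = M

  op1 P0: load  L6 → E/I/I on L6; bus BusRd; mem=40
  op2 P1: load  L3 → I/E/I on L3; bus BusRd; mem=90
  op3 P0: store L0 := 55 → M/I/I on L0; bus BusRdX; mem=50
  op4 P1: store L6 := 59 → I/M/I on L6; bus BusRdX; mem=40
  op5 P0: store L6 := 33 → M/I/I on L6; bus BusRdX Flush; mem=59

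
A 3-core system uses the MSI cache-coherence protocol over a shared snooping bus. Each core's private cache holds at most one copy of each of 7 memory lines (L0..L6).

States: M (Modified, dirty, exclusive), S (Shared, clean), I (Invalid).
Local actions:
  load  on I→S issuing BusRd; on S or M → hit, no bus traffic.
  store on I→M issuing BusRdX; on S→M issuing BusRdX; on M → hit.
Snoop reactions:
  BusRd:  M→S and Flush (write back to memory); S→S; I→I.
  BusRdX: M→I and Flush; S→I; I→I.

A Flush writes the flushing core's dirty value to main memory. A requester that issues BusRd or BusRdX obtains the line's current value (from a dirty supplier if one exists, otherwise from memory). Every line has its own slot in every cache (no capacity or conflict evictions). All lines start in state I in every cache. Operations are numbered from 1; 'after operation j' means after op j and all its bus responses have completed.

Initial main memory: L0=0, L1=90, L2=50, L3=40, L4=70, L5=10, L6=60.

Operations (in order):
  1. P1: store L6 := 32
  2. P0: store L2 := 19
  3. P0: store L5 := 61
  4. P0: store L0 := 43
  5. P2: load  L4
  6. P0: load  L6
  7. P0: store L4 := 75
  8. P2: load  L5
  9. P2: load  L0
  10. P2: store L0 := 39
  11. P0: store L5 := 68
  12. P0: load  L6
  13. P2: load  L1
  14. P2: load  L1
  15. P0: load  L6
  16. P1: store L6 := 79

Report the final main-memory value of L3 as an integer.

[1] P1: store L6 := 32 | P0:I, P1:M(32), P2:I | bus: BusRdX
[2] P0: store L2 := 19 | P0:M(19), P1:I, P2:I | bus: BusRdX
[3] P0: store L5 := 61 | P0:M(61), P1:I, P2:I | bus: BusRdX
[4] P0: store L0 := 43 | P0:M(43), P1:I, P2:I | bus: BusRdX
[5] P2: load  L4 | P0:I, P1:I, P2:S(70) | bus: BusRd
[6] P0: load  L6 | P0:S(32), P1:S(32), P2:I | bus: BusRd,Flush
[7] P0: store L4 := 75 | P0:M(75), P1:I, P2:I | bus: BusRdX
[8] P2: load  L5 | P0:S(61), P1:I, P2:S(61) | bus: BusRd,Flush
[9] P2: load  L0 | P0:S(43), P1:I, P2:S(43) | bus: BusRd,Flush
[10] P2: store L0 := 39 | P0:I, P1:I, P2:M(39) | bus: BusRdX
[11] P0: store L5 := 68 | P0:M(68), P1:I, P2:I | bus: BusRdX
[12] P0: load  L6 | P0:S(32), P1:S(32), P2:I | bus: none
[13] P2: load  L1 | P0:I, P1:I, P2:S(90) | bus: BusRd
[14] P2: load  L1 | P0:I, P1:I, P2:S(90) | bus: none
[15] P0: load  L6 | P0:S(32), P1:S(32), P2:I | bus: none
[16] P1: store L6 := 79 | P0:I, P1:M(79), P2:I | bus: BusRdX

memory[L3] = 40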